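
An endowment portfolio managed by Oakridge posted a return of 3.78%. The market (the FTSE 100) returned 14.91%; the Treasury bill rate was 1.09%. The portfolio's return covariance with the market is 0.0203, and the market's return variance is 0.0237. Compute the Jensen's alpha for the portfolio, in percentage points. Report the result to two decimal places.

β = Cov / Var = 0.0203 / 0.0237 = 0.8565
E[R] = Rf + β(Rm − Rf) = 1.09% + 0.8565 × (14.91% − 1.09%) = 12.9268%
α = Rp − E[R] = 3.78% − 12.9268% = -9.1468

-9.15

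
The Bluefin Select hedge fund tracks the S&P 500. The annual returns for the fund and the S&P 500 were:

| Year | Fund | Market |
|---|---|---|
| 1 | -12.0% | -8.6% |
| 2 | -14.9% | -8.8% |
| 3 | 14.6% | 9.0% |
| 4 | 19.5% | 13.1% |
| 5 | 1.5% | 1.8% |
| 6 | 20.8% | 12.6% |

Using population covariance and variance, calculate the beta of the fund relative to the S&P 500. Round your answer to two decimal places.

r̄p = 4.9167%,  r̄m = 3.1833%
Cov = Σ(rp − r̄p)(rm − r̄m) / 6 = 132.0069
Var(rm) = Σ(rm − r̄m)² / 6 = 84.2014
β = Cov / Var = 132.0069 / 84.2014 = 1.5678

1.57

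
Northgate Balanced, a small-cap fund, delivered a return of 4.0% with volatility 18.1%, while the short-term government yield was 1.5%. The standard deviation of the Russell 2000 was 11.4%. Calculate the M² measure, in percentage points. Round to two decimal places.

Sharpe = (Rp − Rf) / σp = (4.0% − 1.5%) / 18.1% = 0.1381
M² = Rf + Sharpe × σm = 1.5% + 0.1381 × 11.4% = 3.0743%

3.07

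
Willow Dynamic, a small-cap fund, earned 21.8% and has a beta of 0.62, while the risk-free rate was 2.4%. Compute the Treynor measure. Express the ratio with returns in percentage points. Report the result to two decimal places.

Treynor = (Rp − Rf) / β = (21.8% − 2.4%) / 0.62 = 19.40 / 0.62 = 31.2903

31.29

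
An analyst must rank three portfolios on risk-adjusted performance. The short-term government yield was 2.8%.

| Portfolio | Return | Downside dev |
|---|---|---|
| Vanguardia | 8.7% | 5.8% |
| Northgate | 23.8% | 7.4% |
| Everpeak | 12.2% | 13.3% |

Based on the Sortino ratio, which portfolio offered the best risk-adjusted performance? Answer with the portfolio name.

Northgate

Vanguardia: Sortino ratio = (8.7% − 2.8%) / 5.8% = 1.017
Northgate: Sortino ratio = (23.8% − 2.8%) / 7.4% = 2.838
Everpeak: Sortino ratio = (12.2% − 2.8%) / 13.3% = 0.707
Highest: Northgate (2.838).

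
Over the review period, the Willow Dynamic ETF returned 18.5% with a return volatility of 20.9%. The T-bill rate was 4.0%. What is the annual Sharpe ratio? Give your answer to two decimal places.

Sharpe = (Rp − Rf) / σp = (18.5% − 4.0%) / 20.9% = 14.50% / 20.9% = 0.6938

0.69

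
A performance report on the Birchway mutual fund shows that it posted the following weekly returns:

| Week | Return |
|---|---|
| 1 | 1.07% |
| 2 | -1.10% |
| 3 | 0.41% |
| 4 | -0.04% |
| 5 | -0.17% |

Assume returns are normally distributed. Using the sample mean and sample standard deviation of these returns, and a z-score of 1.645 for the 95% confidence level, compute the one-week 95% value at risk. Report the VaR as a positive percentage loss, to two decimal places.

Mean return r̄ = 0.170 / 5 = 0.0340%
Σ(r − r̄)² = 2.5477; sample σ = √(2.5477/4) = 0.7981%
VaR = −(r̄ − z·σ) = −(0.0340 − 1.645 × 0.7981) = −(-1.2789) = 1.2789%

1.28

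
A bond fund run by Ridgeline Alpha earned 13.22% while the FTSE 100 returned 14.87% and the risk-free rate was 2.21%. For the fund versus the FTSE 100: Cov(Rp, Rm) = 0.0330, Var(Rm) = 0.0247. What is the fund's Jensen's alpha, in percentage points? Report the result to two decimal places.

β = Cov / Var = 0.0330 / 0.0247 = 1.3360
E[R] = Rf + β(Rm − Rf) = 2.21% + 1.3360 × (14.87% − 2.21%) = 19.1238%
α = Rp − E[R] = 13.22% − 19.1238% = -5.9038

-5.90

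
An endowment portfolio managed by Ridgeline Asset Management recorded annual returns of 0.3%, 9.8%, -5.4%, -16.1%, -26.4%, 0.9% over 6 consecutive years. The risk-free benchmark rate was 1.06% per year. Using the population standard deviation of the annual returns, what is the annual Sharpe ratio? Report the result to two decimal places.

μ = (0.3 + 9.8 − 5.4 − 16.1 − 26.4 + 0.9) / 6 = -36.90 / 6 = -6.1500%
Population σ = √[Σ(r − μ)² / 6] = √[855.3350 / 6] = √142.5558 = 11.9397%
Sharpe = (μ − rf) / σ = (-6.1500 − 1.06) / 11.9397 = -7.2100 / 11.9397 = -0.6039

-0.60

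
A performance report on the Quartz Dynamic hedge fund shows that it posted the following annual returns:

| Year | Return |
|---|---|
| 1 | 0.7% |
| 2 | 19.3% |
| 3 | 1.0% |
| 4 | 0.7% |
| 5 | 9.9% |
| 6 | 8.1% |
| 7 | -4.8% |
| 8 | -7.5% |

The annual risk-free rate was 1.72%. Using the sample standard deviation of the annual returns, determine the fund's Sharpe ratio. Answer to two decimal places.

μ = (0.7 + 19.3 + 1 + 0.7 + 9.9 + 8.1 − 4.8 − 7.5) / 8 = 27.40 / 8 = 3.4250%
Σ(r − μ)² = (0.7 − 3.4250)² + (19.3 − 3.4250)² + (1 − 3.4250)² + … = 523.5350
σ = √[523.5350 / 7] = 8.6482%
Sharpe = (μ − rf) / σ = (3.4250 − 1.72) / 8.6482 = 1.7050 / 8.6482 = 0.1972

0.20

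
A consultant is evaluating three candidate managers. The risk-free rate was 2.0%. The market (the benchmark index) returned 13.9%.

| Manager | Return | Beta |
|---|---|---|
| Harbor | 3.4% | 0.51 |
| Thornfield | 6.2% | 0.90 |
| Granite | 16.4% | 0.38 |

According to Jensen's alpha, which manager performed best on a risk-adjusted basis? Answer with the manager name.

Granite

Harbor: α = 3.4% − [2.0% + 0.51 × (13.9% − 2.0%)] = -4.669
Thornfield: α = 6.2% − [2.0% + 0.90 × (13.9% − 2.0%)] = -6.510
Granite: α = 16.4% − [2.0% + 0.38 × (13.9% − 2.0%)] = 9.878
Highest: Granite (9.878).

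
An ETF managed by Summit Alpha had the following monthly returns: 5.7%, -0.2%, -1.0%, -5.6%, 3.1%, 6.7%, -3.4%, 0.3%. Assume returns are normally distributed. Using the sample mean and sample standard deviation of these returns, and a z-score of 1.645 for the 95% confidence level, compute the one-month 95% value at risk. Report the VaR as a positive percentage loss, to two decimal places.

μ = (5.7 − 0.2 − 1 − 5.6 + 3.1 + 6.7 − 3.4 + 0.3) / 8 = 5.60 / 8 = 0.7000%
Sample std dev = √[127.1200 / 7] = 4.2615%
VaR = −(μ − z·σ) = −(0.7000 − 1.645 × 4.2615) = −(-6.3102) = 6.3102%

6.31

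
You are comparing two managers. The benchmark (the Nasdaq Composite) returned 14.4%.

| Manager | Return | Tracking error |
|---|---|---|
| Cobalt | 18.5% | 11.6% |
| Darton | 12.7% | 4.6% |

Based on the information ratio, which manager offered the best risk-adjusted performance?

Cobalt: IR = (18.5% − 14.4%) / 11.6% = 0.353
Darton: IR = (12.7% − 14.4%) / 4.6% = -0.370
Highest: Cobalt (0.353).

Cobalt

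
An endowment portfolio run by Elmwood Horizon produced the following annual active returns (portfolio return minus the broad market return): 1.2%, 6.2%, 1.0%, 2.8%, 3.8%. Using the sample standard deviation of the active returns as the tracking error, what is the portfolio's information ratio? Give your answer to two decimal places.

r̄ = (1.2 + 6.2 + 1 + 2.8 + 3.8) / 5 = 15.00 / 5 = 3.0000%
Σ(r − r̄)² = 18.1600; sample σ = √(18.1600/4) = 2.1307%
IR = r̄ / tracking error = 3.0000 / 2.1307 = 1.4080

1.41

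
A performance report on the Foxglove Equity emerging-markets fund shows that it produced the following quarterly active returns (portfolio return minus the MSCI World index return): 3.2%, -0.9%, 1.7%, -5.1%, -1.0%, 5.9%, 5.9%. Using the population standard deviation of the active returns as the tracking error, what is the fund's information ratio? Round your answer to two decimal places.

0.37

r̄ = (3.2 − 0.9 + 1.7 − 5.1 − 1 + 5.9 + 5.9) / 7 = 9.70 / 7 = 1.3857%
Σ(r − r̄)² = 97.1286; population σ = √(97.1286/7) = 3.7250%
IR = r̄ / tracking error = 1.3857 / 3.7250 = 0.3720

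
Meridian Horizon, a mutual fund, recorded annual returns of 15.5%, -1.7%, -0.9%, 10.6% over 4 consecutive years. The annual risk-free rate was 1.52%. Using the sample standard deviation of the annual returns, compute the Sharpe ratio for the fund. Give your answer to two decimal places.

0.51

r̄ = (15.5 − 1.7 − 0.9 + 10.6) / 4 = 23.50 / 4 = 5.8750%
Sample std dev = √[218.2475 / 3] = 8.5293%
Sharpe = (r̄ − rf) / σ = (5.8750 − 1.52) / 8.5293 = 4.3550 / 8.5293 = 0.5106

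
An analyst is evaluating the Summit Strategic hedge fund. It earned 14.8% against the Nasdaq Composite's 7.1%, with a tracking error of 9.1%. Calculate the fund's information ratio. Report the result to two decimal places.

IR = (Rp − Rb) / TE = (14.8% − 7.1%) / 9.1% = 7.70% / 9.1% = 0.8462

0.85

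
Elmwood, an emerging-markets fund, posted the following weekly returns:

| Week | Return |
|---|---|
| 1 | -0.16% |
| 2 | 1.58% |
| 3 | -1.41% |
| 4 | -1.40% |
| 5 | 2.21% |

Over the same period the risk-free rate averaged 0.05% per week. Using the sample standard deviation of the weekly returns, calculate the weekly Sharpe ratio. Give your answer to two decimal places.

μ = (-0.16 + 1.58 − 1.41 − 1.4 + 2.21) / 5 = 0.1640%
Σ(r − μ)² = (-0.16 − 0.1640)² + (1.58 − 0.1640)² + (-1.41 − 0.1640)² + … = 11.2197
σ = √[11.2197 / 4] = 1.6748%
Sharpe = (μ − rf) / σ = (0.1640 − 0.05) / 1.6748 = 0.1140 / 1.6748 = 0.0681

0.07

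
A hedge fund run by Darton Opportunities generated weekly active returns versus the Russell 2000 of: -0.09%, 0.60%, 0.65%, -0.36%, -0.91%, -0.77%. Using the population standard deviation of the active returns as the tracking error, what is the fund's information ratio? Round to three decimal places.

-0.242

μ = (-0.09 + 0.6 + 0.65 − 0.36 − 0.91 − 0.77) / 6 = -0.1467%
Σ(r − μ)² = 2.2121; population σ = √(2.2121/6) = 0.6072%
IR = μ / tracking error = -0.1467 / 0.6072 = -0.2416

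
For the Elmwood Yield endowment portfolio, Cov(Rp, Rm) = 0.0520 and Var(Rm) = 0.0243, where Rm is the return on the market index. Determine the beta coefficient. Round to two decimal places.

2.14

β = Cov(Rp, Rm) / Var(Rm) = 0.0520 / 0.0243 = 2.1399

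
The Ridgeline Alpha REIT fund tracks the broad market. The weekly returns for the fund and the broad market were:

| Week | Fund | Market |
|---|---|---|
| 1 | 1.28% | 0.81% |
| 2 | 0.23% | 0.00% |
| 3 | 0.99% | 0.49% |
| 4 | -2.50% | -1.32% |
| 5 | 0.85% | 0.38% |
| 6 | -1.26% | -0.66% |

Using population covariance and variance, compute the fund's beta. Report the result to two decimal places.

r̄p = -0.0683%,  r̄m = -0.0500%
Cov = Σ(rp − r̄p)(rm − r̄m) / 6 = 0.9927
Var(rm) = Σ(rm − r̄m)² / 6 = 0.5339
β = Cov / Var = 0.9927 / 0.5339 = 1.8593

1.86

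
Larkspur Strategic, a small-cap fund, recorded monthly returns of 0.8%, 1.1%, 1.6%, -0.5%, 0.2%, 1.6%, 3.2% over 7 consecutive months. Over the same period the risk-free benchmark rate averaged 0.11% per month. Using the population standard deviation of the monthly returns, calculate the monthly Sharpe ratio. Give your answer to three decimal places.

0.945

Mean return r̄ = 8.00 / 7 = 1.1429%
Population σ = √[Σ(r − r̄)² / 7] = √[8.3571 / 7] = √1.1939 = 1.0927%
Sharpe = (r̄ − rf) / σ = (1.1429 − 0.11) / 1.0927 = 1.0329 / 1.0927 = 0.9453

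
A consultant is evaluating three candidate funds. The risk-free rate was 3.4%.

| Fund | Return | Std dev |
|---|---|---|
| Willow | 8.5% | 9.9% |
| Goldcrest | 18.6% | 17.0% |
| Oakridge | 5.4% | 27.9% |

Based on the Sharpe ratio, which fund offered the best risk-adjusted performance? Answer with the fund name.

Goldcrest

Willow: Sharpe ratio = (8.5% − 3.4%) / 9.9% = 0.515
Goldcrest: Sharpe ratio = (18.6% − 3.4%) / 17.0% = 0.894
Oakridge: Sharpe ratio = (5.4% − 3.4%) / 27.9% = 0.072
Highest: Goldcrest (0.894).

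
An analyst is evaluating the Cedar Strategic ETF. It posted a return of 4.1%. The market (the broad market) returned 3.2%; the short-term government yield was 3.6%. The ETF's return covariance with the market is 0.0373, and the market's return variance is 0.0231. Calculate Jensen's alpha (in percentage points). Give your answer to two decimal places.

1.15

β = Cov / Var = 0.0373 / 0.0231 = 1.6147
E[R] = Rf + β(Rm − Rf) = 3.6% + 1.6147 × (3.2% − 3.6%) = 2.9541%
α = Rp − E[R] = 4.1% − 2.9541% = 1.1459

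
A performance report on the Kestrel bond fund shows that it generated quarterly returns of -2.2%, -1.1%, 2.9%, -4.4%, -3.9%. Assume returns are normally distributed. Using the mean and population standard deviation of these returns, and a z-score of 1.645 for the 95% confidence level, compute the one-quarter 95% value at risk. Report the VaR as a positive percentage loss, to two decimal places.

6.02

Mean return r̄ = -8.70 / 5 = -1.7400%
Population σ = √[Σ(r − r̄)² / 5] = √[33.8920 / 5] = √6.7784 = 2.6035%
VaR = −(r̄ − z·σ) = −(-1.7400 − 1.645 × 2.6035) = −(-6.0228) = 6.0228%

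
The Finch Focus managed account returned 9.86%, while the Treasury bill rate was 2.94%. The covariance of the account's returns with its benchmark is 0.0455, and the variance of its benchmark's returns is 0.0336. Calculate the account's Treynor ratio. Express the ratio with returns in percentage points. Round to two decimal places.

β = Cov / Var = 0.0455 / 0.0336 = 1.3542
Treynor = (Rp − Rf) / β = (9.86% − 2.94%) / 1.3542 = 6.92 / 1.3542 = 5.1100

5.11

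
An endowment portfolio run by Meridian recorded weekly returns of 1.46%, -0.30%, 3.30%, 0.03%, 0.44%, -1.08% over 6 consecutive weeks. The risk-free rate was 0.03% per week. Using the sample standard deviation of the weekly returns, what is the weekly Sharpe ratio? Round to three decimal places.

0.395

r̄ = (1.46 − 0.3 + 3.3 + 0.03 + 0.44 − 1.08) / 6 = 0.6417%
Σ(r − r̄)² = (1.46 − 0.6417)² + (-0.3 − 0.6417)² + (3.3 − 0.6417)² + … = 12.0021
sample σ = √(12.0021 / 5) = √2.4004 = 1.5493%
Sharpe = (r̄ − rf) / σ = (0.6417 − 0.03) / 1.5493 = 0.6117 / 1.5493 = 0.3948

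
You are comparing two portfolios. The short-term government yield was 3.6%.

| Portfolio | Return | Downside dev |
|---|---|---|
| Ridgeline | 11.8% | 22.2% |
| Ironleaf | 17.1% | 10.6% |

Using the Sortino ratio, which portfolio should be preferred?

Ironleaf

Ridgeline: Sortino ratio = (11.8% − 3.6%) / 22.2% = 0.369
Ironleaf: Sortino ratio = (17.1% − 3.6%) / 10.6% = 1.274
Highest: Ironleaf (1.274).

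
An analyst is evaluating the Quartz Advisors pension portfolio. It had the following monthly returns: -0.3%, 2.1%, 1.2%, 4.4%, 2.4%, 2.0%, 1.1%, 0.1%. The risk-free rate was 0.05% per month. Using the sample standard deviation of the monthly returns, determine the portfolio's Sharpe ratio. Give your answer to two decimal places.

1.07

Mean return r̄ = 13.00 / 8 = 1.6250%
Sample std dev = √[15.1550 / 7] = 1.4714%
Sharpe = (r̄ − rf) / σ = (1.6250 − 0.05) / 1.4714 = 1.5750 / 1.4714 = 1.0704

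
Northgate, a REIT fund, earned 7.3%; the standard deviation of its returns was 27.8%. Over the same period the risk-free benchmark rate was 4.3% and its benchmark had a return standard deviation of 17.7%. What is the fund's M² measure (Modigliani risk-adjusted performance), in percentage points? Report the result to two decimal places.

6.21

Sharpe = (Rp − Rf) / σp = (7.3% − 4.3%) / 27.8% = 0.1079
M² = Rf + Sharpe × σm = 4.3% + 0.1079 × 17.7% = 6.2098%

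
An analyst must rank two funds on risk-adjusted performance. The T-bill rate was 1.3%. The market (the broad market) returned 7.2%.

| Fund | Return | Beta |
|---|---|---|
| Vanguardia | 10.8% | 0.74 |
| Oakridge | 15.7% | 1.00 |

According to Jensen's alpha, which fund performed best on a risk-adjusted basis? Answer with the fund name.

Vanguardia: α = 10.8% − [1.3% + 0.74 × (7.2% − 1.3%)] = 5.134
Oakridge: α = 15.7% − [1.3% + 1.00 × (7.2% − 1.3%)] = 8.500
Highest: Oakridge (8.500).

Oakridge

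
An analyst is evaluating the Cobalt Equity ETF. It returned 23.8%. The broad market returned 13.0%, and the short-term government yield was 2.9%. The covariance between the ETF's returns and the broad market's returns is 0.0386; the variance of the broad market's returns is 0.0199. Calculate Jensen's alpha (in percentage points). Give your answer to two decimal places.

β = Cov / Var = 0.0386 / 0.0199 = 1.9397
E[R] = Rf + β(Rm − Rf) = 2.9% + 1.9397 × (13.0% − 2.9%) = 22.4910%
α = Rp − E[R] = 23.8% − 22.4910% = 1.3090

1.31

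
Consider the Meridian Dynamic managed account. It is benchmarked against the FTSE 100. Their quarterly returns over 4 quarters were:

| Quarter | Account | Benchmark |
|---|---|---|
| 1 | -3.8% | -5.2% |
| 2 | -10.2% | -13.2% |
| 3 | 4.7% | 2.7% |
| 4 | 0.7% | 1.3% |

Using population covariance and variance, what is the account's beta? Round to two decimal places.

r̄p = -2.1500%,  r̄m = -3.6000%
Cov = Σ(rp − r̄p)(rm − r̄m) / 4 = 34.2600
Var(rm) = Σ(rm − r̄m)² / 4 = 39.6050
β = Cov / Var = 34.2600 / 39.6050 = 0.8650

0.87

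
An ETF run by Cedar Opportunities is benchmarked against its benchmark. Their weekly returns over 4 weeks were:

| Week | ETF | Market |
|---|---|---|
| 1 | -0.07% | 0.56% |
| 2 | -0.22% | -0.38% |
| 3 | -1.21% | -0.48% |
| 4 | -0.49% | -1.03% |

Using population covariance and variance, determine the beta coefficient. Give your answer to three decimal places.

0.358

r̄p = -0.4975%,  r̄m = -0.3325%
Cov = Σ(rp − r̄p)(rm − r̄m) / 4 = 0.1171
Var(rm) = Σ(rm − r̄m)² / 4 = 0.3268
β = Cov / Var = 0.1171 / 0.3268 = 0.3583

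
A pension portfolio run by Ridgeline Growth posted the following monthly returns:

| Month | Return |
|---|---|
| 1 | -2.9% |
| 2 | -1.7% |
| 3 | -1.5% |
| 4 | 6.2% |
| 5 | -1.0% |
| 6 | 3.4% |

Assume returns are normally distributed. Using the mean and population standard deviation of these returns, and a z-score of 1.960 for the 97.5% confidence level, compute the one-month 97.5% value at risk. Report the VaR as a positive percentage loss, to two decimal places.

μ = (-2.9 − 1.7 − 1.5 + 6.2 − 1 + 3.4) / 6 = 0.4167%
Population σ = √[Σ(r − μ)² / 6] = √[63.5083 / 6] = √10.5847 = 3.2534%
VaR = −(μ − z·σ) = −(0.4167 − 1.960 × 3.2534) = −(-5.9600) = 5.9600%

5.96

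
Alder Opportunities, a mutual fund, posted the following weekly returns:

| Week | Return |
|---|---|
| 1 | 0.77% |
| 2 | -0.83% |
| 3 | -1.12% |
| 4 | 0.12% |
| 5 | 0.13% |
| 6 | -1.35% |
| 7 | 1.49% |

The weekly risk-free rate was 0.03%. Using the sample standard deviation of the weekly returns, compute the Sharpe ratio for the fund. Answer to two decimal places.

-0.14

μ = (0.77 − 0.83 − 1.12 + 0.12 + 0.13 − 1.35 + 1.49) / 7 = -0.790 / 7 = -0.1129%
Σ(r − μ)² = 6.5209; sample σ = √(6.5209/6) = 1.0425%
Sharpe = (μ − rf) / σ = (-0.1129 − 0.03) / 1.0425 = -0.1429 / 1.0425 = -0.1371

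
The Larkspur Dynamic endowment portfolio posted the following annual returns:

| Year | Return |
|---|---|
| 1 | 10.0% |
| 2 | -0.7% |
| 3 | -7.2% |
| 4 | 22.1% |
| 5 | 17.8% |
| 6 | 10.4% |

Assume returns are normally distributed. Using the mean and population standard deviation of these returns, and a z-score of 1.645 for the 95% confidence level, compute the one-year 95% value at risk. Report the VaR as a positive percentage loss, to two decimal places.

r̄ = (10 − 0.7 − 7.2 + 22.1 + 17.8 + 10.4) / 6 = 52.40 / 6 = 8.7333%
Σ(r − r̄)² = (10 − 8.7333)² + (-0.7 − 8.7333)² + (-7.2 − 8.7333)² + … = 608.1133
population σ = √(608.1133 / 6) = √101.3522 = 10.0674%
VaR = −(r̄ − z·σ) = −(8.7333 − 1.645 × 10.0674) = −(-7.8276) = 7.8276%

7.83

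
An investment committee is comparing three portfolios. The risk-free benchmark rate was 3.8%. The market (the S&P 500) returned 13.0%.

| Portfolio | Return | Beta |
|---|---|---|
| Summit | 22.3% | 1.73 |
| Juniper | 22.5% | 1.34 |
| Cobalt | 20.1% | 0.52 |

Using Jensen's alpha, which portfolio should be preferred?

Cobalt

Summit: α = 22.3% − [3.8% + 1.73 × (13.0% − 3.8%)] = 2.584
Juniper: α = 22.5% − [3.8% + 1.34 × (13.0% − 3.8%)] = 6.372
Cobalt: α = 20.1% − [3.8% + 0.52 × (13.0% − 3.8%)] = 11.516
Highest: Cobalt (11.516).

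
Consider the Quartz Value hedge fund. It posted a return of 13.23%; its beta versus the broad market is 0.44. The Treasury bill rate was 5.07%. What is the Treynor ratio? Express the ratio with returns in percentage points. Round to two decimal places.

18.55

Treynor = (Rp − Rf) / β = (13.23% − 5.07%) / 0.44 = 8.16 / 0.44 = 18.5455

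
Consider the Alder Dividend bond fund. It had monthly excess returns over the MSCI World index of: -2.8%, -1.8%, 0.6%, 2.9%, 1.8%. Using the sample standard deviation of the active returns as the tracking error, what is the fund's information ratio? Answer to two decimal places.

0.06

r̄ = (-2.8 − 1.8 + 0.6 + 2.9 + 1.8) / 5 = 0.1400%
Sample std dev = √[22.9920 / 4] = 2.3975%
IR = r̄ / tracking error = 0.1400 / 2.3975 = 0.0584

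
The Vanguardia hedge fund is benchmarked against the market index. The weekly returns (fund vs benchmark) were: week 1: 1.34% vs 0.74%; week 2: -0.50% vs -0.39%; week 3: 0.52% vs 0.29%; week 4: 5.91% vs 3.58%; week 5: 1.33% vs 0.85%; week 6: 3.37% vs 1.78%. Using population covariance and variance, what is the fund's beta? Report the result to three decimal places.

r̄p = 1.9950%,  r̄m = 1.1417%
Cov = Σ(rp − r̄p)(rm − r̄m) / 6 = 2.6598
Var(rm) = Σ(rm − r̄m)² / 6 = 1.6118
β = Cov / Var = 2.6598 / 1.6118 = 1.6502

1.650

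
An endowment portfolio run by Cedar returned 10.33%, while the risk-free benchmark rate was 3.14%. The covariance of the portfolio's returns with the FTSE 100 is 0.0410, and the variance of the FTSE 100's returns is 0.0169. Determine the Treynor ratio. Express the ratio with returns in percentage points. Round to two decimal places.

β = Cov / Var = 0.0410 / 0.0169 = 2.4260
Treynor = (Rp − Rf) / β = (10.33% − 3.14%) / 2.4260 = 7.19 / 2.4260 = 2.9637

2.96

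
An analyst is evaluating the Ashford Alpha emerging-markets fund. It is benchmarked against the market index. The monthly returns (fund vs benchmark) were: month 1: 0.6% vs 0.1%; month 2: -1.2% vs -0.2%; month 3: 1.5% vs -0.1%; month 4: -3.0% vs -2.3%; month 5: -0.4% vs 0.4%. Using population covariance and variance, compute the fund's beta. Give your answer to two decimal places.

1.26

r̄p = -0.5000%,  r̄m = -0.4200%
Cov = Σ(rp − r̄p)(rm − r̄m) / 5 = 1.1680
Var(rm) = Σ(rm − r̄m)² / 5 = 0.9256
β = Cov / Var = 1.1680 / 0.9256 = 1.2619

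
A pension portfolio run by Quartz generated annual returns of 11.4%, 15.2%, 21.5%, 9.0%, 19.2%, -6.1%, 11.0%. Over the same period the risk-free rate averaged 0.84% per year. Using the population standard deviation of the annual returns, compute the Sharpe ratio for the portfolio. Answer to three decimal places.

1.287

Mean return r̄ = 81.20 / 7 = 11.6000%
Σ(r − r̄)² = (11.4 − 11.6000)² + (15.2 − 11.6000)² + … = 489.1800
population σ = √(489.1800 / 7) = √69.8829 = 8.3596%
Sharpe = (r̄ − rf) / σ = (11.6000 − 0.84) / 8.3596 = 10.7600 / 8.3596 = 1.2871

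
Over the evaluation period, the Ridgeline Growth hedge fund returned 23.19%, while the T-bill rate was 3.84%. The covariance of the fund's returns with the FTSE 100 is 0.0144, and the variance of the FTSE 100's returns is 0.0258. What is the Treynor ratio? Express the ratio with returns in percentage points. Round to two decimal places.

β = Cov / Var = 0.0144 / 0.0258 = 0.5581
Treynor = (Rp − Rf) / β = (23.19% − 3.84%) / 0.5581 = 19.35 / 0.5581 = 34.6712

34.67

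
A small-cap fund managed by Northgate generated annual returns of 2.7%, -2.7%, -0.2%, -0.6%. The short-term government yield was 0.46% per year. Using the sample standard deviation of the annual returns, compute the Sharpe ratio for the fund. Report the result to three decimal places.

-0.297

μ = (2.7 − 2.7 − 0.2 − 0.6) / 4 = -0.2000%
Sample σ = √[Σ(r − μ)² / 3] = √[14.8200 / 3] = √4.9400 = 2.2226%
Sharpe = (μ − rf) / σ = (-0.2000 − 0.46) / 2.2226 = -0.6600 / 2.2226 = -0.2969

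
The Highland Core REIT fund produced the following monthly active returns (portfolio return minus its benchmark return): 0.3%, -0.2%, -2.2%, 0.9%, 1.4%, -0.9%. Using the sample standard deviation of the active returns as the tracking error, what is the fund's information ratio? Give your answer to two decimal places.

Mean return μ = -0.70 / 6 = -0.1167%
Σ(r − μ)² = 8.4683; sample σ = √(8.4683/5) = 1.3014%
IR = μ / tracking error = -0.1167 / 1.3014 = -0.0897

-0.09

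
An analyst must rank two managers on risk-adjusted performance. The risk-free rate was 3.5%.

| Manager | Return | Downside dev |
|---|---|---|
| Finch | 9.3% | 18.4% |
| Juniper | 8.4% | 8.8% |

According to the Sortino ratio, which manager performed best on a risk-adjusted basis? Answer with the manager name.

Juniper

Finch: Sortino ratio = (9.3% − 3.5%) / 18.4% = 0.315
Juniper: Sortino ratio = (8.4% − 3.5%) / 8.8% = 0.557
Highest: Juniper (0.557).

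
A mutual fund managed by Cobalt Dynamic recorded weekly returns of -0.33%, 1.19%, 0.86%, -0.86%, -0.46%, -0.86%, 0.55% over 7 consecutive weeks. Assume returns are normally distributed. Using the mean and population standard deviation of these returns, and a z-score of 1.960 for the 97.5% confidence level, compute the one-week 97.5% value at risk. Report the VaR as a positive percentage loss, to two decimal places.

1.52

r̄ = (-0.33 + 1.19 + 0.86 − 0.86 − 0.46 − 0.86 + 0.55) / 7 = 0.090 / 7 = 0.0129%
Σ(r − r̄)² = (-0.33 − 0.0129)² + (1.19 − 0.0129)² + … = 4.2567
population σ = √(4.2567 / 7) = √0.6081 = 0.7798%
VaR = −(r̄ − z·σ) = −(0.0129 − 1.960 × 0.7798) = −(-1.5155) = 1.5155%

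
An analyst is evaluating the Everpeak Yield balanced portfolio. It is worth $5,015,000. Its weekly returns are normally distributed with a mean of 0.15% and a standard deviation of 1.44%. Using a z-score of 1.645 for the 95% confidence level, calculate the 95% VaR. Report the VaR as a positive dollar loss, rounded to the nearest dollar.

Return at the 95% tail: μ − z·σ = 0.15% − 1.645 × 1.44% = 0.15 − 2.3688 = -2.2188%
VaR = −(-2.2188%) × $5,015,000 = 2.2188% × $5,015,000 = $111,273

$111,273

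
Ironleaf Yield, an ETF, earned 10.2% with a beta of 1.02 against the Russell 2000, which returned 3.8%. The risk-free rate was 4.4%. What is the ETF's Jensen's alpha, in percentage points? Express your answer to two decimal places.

6.41

CAPM expected return = Rf + β(Rm − Rf) = 4.4% + 1.02 × (3.8% − 4.4%) = 4.4 + 1.02 × -0.60 = 3.7880%
Jensen's α = Rp − E[R] = 10.2% − 3.7880% = 6.4120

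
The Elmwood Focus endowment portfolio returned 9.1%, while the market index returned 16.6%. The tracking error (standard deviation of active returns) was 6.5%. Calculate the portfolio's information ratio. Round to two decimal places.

-1.15

IR = (Rp − Rb) / TE = (9.1% − 16.6%) / 6.5% = -7.50% / 6.5% = -1.1538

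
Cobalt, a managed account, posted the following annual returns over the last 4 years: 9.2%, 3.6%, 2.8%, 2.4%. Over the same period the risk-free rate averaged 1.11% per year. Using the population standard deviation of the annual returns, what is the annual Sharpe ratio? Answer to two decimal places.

1.23

Mean return r̄ = 18.00 / 4 = 4.5000%
Σ(r − r̄)² = 30.2000; population σ = √(30.2000/4) = 2.7477%
Sharpe = (r̄ − rf) / σ = (4.5000 − 1.11) / 2.7477 = 3.3900 / 2.7477 = 1.2338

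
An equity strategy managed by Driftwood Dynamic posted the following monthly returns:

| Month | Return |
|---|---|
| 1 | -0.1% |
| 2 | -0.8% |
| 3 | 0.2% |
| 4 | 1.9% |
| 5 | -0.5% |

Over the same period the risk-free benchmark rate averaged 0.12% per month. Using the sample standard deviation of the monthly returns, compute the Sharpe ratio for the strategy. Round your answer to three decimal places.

Mean return r̄ = 0.70 / 5 = 0.1400%
Sample σ = √[Σ(r − r̄)² / 4] = √[4.4520 / 4] = √1.1130 = 1.0550%
Sharpe = (r̄ − rf) / σ = (0.1400 − 0.12) / 1.0550 = 0.0200 / 1.0550 = 0.0190

0.019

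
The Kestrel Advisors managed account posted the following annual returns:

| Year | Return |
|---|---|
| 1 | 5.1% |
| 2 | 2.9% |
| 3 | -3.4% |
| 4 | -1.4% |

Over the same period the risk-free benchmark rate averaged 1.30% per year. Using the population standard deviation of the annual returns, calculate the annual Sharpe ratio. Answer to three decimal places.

-0.148

r̄ = (5.1 + 2.9 − 3.4 − 1.4) / 4 = 0.8000%
Population σ = √[Σ(r − r̄)² / 4] = √[45.3800 / 4] = √11.3450 = 3.3682%
Sharpe = (r̄ − rf) / σ = (0.8000 − 1.3) / 3.3682 = -0.5000 / 3.3682 = -0.1484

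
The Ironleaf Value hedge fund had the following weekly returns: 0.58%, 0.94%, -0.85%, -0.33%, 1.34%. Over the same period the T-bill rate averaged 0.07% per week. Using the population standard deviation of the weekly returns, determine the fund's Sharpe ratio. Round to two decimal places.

0.33

r̄ = (0.58 + 0.94 − 0.85 − 0.33 + 1.34) / 5 = 1.680 / 5 = 0.3360%
Σ(r − r̄)² = 3.2825; population σ = √(3.2825/5) = 0.8102%
Sharpe = (r̄ − rf) / σ = (0.3360 − 0.07) / 0.8102 = 0.2660 / 0.8102 = 0.3283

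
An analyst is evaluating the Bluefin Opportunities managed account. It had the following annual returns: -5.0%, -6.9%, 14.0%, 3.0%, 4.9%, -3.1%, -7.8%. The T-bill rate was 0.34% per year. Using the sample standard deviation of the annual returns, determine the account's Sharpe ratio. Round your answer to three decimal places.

μ = (-5 − 6.9 + 14 + 3 + 4.9 − 3.1 − 7.8) / 7 = -0.90 / 7 = -0.1286%
Σ(r − μ)² = (-5 − (-0.1286))² + (-6.9 − (-0.1286))² + (14 − (-0.1286))² + … = 371.9543
σ = √[371.9543 / 6] = 7.8735%
Sharpe = (μ − rf) / σ = (-0.1286 − 0.34) / 7.8735 = -0.4686 / 7.8735 = -0.0595

-0.060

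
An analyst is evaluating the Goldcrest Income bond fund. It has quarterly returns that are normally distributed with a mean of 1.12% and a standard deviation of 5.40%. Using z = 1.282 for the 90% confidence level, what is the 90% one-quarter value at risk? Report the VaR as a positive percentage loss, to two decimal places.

5.80

VaR (as % loss) = −(μ − z·σ) = −(1.12% − 1.282 × 5.40%) = −(-5.8028%) = 5.8028%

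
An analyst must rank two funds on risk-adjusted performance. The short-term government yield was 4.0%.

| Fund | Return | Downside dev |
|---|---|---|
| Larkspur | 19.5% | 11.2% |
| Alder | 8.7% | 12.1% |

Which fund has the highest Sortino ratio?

Larkspur

Larkspur: Sortino ratio = (19.5% − 4.0%) / 11.2% = 1.384
Alder: Sortino ratio = (8.7% − 4.0%) / 12.1% = 0.388
Highest: Larkspur (1.384).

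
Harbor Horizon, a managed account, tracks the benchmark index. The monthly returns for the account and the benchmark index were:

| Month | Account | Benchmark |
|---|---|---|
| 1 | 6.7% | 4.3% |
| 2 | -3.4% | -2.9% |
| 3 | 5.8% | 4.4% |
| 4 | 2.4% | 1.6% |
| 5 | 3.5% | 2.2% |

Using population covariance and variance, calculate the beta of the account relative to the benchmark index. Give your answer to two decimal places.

r̄p = 3.0000%,  r̄m = 1.9200%
Cov = Σ(rp − r̄p)(rm − r̄m) / 5 = 9.3860
Var(rm) = Σ(rm − r̄m)² / 5 = 7.0456
β = Cov / Var = 9.3860 / 7.0456 = 1.3322

1.33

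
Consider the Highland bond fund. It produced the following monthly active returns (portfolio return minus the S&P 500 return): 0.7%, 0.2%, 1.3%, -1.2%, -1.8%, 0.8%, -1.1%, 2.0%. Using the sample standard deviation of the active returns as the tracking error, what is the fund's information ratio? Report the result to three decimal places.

μ = (0.7 + 0.2 + 1.3 − 1.2 − 1.8 + 0.8 − 1.1 + 2) / 8 = 0.1125%
Σ(r − μ)² = (0.7 − 0.1125)² + (0.2 − 0.1125)² + … = 12.6488
σ = √[12.6488 / 7] = 1.3442%
IR = μ / tracking error = 0.1125 / 1.3442 = 0.0837

0.084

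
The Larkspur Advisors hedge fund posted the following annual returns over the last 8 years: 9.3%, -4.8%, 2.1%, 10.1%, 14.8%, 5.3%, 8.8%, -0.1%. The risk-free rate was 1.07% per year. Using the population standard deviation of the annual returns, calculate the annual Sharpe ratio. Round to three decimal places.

r̄ = (9.3 − 4.8 + 2.1 + 10.1 + 14.8 + 5.3 + 8.8 − 0.1) / 8 = 5.6875%
Σ(r − r̄)² = (9.3 − 5.6875)² + (-4.8 − 5.6875)² + … = 281.7488
population σ = √(281.7488 / 8) = √35.2186 = 5.9345%
Sharpe = (r̄ − rf) / σ = (5.6875 − 1.07) / 5.9345 = 4.6175 / 5.9345 = 0.7781

0.778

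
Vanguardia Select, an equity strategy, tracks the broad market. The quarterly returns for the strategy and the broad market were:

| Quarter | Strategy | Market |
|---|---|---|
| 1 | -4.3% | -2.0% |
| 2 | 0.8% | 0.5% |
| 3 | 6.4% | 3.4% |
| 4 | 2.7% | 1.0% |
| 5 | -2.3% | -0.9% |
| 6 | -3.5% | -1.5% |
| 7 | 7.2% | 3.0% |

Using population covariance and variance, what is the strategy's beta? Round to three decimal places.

2.171

r̄p = 1.0000%,  r̄m = 0.5000%
Cov = Σ(rp − r̄p)(rm − r̄m) / 7 = 8.4114
Var(rm) = Σ(rm − r̄m)² / 7 = 3.8743
β = Cov / Var = 8.4114 / 3.8743 = 2.1711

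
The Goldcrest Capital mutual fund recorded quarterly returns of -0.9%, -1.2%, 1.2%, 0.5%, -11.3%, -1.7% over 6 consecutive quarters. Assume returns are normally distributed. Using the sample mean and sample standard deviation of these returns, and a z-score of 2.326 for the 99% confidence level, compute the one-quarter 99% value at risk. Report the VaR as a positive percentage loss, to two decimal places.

12.87

r̄ = (-0.9 − 1.2 + 1.2 + 0.5 − 11.3 − 1.7) / 6 = -2.2333%
Σ(r − r̄)² = (-0.9 − (-2.2333))² + (-1.2 − (-2.2333))² + … = 104.5933
sample σ = √(104.5933 / 5) = √20.9187 = 4.5737%
VaR = −(r̄ − z·σ) = −(-2.2333 − 2.326 × 4.5737) = −(-12.8717) = 12.8717%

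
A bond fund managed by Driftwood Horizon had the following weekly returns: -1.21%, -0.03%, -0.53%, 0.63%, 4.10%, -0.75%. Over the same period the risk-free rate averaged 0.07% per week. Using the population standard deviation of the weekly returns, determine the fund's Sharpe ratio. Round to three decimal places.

r̄ = (-1.21 − 0.03 − 0.53 + 0.63 + 4.1 − 0.75) / 6 = 0.3683%
Population σ = √[Σ(r − r̄)² / 6] = √[18.7013 / 6] = √3.1169 = 1.7655%
Sharpe = (r̄ − rf) / σ = (0.3683 − 0.07) / 1.7655 = 0.2983 / 1.7655 = 0.1690

0.169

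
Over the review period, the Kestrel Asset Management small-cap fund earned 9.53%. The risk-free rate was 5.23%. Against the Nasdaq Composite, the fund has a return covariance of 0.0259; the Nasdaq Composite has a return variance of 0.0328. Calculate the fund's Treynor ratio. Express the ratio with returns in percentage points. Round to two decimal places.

β = Cov / Var = 0.0259 / 0.0328 = 0.7896
Treynor = (Rp − Rf) / β = (9.53% − 5.23%) / 0.7896 = 4.30 / 0.7896 = 5.4458

5.45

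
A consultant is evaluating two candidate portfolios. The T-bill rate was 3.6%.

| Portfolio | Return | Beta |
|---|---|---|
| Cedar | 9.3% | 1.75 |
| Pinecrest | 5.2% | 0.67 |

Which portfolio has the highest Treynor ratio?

Cedar: Treynor = (9.3% − 3.6%) / 1.75 = 3.257
Pinecrest: Treynor = (5.2% − 3.6%) / 0.67 = 2.388
Highest: Cedar (3.257).

Cedar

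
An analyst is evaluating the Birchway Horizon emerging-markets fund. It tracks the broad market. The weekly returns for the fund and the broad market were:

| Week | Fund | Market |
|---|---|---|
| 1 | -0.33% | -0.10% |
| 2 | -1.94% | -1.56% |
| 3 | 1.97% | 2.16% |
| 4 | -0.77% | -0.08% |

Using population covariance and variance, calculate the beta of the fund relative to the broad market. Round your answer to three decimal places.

1.059

r̄p = -0.2675%,  r̄m = 0.1050%
Cov = Σ(rp − r̄p)(rm − r̄m) / 4 = 1.8721
Var(rm) = Σ(rm − r̄m)² / 4 = 1.7679
β = Cov / Var = 1.8721 / 1.7679 = 1.0589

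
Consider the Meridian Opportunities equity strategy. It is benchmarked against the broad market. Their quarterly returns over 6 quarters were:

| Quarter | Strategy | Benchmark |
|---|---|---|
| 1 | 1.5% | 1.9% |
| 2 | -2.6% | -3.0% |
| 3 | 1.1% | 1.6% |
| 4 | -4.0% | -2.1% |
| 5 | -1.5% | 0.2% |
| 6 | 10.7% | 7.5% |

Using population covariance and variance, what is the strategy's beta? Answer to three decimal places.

1.370

r̄p = 0.8667%,  r̄m = 1.0167%
Cov = Σ(rp − r̄p)(rm − r̄m) / 6 = 15.9122
Var(rm) = Σ(rm − r̄m)² / 6 = 11.6114
β = Cov / Var = 15.9122 / 11.6114 = 1.3704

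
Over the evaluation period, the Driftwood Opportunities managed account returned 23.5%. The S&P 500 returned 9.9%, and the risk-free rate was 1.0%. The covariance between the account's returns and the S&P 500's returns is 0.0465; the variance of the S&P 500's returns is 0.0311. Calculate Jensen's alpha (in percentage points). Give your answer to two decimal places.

9.19

β = Cov / Var = 0.0465 / 0.0311 = 1.4952
E[R] = Rf + β(Rm − Rf) = 1.0% + 1.4952 × (9.9% − 1.0%) = 14.3073%
α = Rp − E[R] = 23.5% − 14.3073% = 9.1927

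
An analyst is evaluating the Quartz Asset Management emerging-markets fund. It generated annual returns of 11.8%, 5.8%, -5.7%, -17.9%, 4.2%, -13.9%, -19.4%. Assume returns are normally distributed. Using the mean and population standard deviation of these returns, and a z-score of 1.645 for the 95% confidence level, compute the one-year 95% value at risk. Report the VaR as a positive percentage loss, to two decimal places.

24.05

Mean return r̄ = -35.10 / 7 = -5.0143%
Σ(r − r̄)² = 936.9886; population σ = √(936.9886/7) = 11.5696%
VaR = −(r̄ − z·σ) = −(-5.0143 − 1.645 × 11.5696) = −(-24.0463) = 24.0463%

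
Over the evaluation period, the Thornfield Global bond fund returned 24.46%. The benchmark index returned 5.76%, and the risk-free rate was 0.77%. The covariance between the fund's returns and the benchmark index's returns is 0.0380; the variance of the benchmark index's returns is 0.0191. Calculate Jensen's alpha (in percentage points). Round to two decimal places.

13.76

β = Cov / Var = 0.0380 / 0.0191 = 1.9895
E[R] = Rf + β(Rm − Rf) = 0.77% + 1.9895 × (5.76% − 0.77%) = 10.6976%
α = Rp − E[R] = 24.46% − 10.6976% = 13.7624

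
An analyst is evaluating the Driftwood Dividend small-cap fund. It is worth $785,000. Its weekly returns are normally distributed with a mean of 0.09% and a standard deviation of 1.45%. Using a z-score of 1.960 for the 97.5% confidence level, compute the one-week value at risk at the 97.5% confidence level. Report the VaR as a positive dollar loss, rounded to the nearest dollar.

$21,603

Return at the 97.5% tail: μ − z·σ = 0.09% − 1.960 × 1.45% = 0.09 − 2.8420 = -2.7520%
VaR = −(-2.7520%) × $785,000 = 2.7520% × $785,000 = $21,603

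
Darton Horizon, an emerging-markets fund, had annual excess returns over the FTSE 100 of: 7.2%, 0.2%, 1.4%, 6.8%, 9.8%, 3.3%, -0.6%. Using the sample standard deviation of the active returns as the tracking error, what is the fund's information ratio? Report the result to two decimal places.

Mean return r̄ = 28.10 / 7 = 4.0143%
Σ(r − r̄)² = 94.5686; sample σ = √(94.5686/6) = 3.9701%
IR = r̄ / tracking error = 4.0143 / 3.9701 = 1.0111

1.01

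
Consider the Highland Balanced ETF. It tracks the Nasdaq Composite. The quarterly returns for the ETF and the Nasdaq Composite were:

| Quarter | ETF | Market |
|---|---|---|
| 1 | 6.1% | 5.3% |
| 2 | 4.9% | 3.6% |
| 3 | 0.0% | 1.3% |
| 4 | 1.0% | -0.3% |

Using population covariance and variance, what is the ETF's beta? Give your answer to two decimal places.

1.09

r̄p = 3.0000%,  r̄m = 2.4750%
Cov = Σ(rp − r̄p)(rm − r̄m) / 4 = 4.9925
Var(rm) = Σ(rm − r̄m)² / 4 = 4.5819
β = Cov / Var = 4.9925 / 4.5819 = 1.0896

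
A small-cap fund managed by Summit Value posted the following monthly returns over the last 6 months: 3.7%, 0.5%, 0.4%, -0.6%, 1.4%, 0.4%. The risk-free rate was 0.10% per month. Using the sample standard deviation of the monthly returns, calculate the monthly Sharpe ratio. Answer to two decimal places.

0.59

r̄ = (3.7 + 0.5 + 0.4 − 0.6 + 1.4 + 0.4) / 6 = 5.80 / 6 = 0.9667%
Σ(r − r̄)² = (3.7 − 0.9667)² + (0.5 − 0.9667)² + … = 10.9733
sample σ = √(10.9733 / 5) = √2.1947 = 1.4815%
Sharpe = (r̄ − rf) / σ = (0.9667 − 0.1) / 1.4815 = 0.8667 / 1.4815 = 0.5850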